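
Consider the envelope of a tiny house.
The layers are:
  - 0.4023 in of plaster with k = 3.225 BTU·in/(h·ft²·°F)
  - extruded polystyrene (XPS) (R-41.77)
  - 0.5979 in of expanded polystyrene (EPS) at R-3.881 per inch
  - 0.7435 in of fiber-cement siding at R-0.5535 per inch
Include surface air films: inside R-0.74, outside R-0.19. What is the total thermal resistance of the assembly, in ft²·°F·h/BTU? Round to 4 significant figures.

45.56 ft²·°F·h/BTU

0.4023/3.225 = 0.12474
0.5979 × 3.881 = 2.3204
0.7435 × 0.5535 = 0.41153
R_total = 0.74 + 0.12474 + 41.77 + 2.3204 + 0.41153 + 0.19 = 45.557 ft²·°F·h/BTU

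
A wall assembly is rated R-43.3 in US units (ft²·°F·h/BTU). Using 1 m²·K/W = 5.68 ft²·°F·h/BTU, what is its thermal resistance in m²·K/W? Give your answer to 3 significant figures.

7.62 m²·K/W

R_SI = 43.3/5.68 = 7.623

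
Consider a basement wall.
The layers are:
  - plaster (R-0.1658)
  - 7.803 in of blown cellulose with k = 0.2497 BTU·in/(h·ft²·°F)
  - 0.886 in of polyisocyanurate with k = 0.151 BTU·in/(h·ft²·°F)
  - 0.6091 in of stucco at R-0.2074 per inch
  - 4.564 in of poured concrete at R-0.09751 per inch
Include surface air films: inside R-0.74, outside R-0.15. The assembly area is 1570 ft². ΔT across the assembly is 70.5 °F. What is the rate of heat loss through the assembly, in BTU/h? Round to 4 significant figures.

2857 BTU/h

7.803/0.2497 = 31.249
0.886/0.151 = 5.8675
0.6091 × 0.2074 = 0.12633
4.564 × 0.09751 = 0.44504
R_total = 0.74 + 0.1658 + 31.249 + 5.8675 + 0.12633 + 0.44504 + 0.15 = 38.744 ft²·°F·h/BTU
Q = A·ΔT/R = 1570 × 70.5 / 38.744 = 2856.8 BTU/h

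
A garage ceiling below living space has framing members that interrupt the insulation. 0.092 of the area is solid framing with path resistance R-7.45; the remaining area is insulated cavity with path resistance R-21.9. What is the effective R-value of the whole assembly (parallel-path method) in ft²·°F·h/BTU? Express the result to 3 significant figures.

18.6 ft²·°F·h/BTU

U_eff = 0.908/21.9 + 0.092/7.45 = 0.04146 + 0.01235 = 0.05381
R_eff = 1/U_eff = 18.58 ft²·°F·h/BTU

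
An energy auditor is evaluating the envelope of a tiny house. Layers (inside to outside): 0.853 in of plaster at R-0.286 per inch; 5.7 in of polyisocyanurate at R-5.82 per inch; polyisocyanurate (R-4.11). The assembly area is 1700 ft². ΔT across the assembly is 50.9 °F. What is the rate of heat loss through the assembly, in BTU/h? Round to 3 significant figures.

0.853 × 0.286 = 0.244
5.7 × 5.82 = 33.17
R_total = 0.244 + 33.17 + 4.11 = 37.53 ft²·°F·h/BTU
Q = A·ΔT/R = 1700 × 50.9 / 37.53 = 2306 BTU/h

2310 BTU/h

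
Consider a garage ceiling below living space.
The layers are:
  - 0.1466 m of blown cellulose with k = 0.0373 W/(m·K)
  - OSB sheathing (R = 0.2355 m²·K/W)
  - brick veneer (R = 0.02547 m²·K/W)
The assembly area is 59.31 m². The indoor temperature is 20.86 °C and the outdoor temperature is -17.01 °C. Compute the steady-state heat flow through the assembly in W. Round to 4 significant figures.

535.9 W

0.1466/0.0373 = 3.9303
R_total = 3.9303 + 0.2355 + 0.02547 = 4.1913 m²·K/W
Q = A·ΔT/R = 59.31 × (20.86 − (-17.01)) / 4.1913 = 535.89 W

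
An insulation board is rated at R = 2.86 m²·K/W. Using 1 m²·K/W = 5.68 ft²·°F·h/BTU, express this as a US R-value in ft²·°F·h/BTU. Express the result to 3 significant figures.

16.2 ft²·°F·h/BTU

R_US = 2.86 × 5.68 = 16.24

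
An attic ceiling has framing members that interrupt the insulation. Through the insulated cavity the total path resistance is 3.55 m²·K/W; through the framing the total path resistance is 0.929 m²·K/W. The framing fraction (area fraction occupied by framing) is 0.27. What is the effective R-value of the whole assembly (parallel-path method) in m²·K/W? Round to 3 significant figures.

U_eff = 0.73/3.55 + 0.27/0.929 = 0.2056 + 0.2906 = 0.4963
R_eff = 1/U_eff = 2.015 m²·K/W

2.02 m²·K/W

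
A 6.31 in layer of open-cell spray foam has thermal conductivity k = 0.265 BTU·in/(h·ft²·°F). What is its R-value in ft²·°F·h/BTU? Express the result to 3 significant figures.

R = L/k = 6.31/0.265 = 23.81 ft²·°F·h/BTU

23.8 ft²·°F·h/BTU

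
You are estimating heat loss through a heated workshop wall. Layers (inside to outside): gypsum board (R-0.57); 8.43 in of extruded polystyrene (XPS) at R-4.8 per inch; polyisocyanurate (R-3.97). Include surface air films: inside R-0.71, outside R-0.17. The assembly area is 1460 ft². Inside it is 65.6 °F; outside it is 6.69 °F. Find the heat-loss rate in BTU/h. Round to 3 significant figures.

8.43 × 4.8 = 40.46
R_total = 0.71 + 0.57 + 40.46 + 3.97 + 0.17 = 45.88 ft²·°F·h/BTU
Q = A·ΔT/R = 1460 × (65.6 − 6.69) / 45.88 = 1874 BTU/h

1870 BTU/h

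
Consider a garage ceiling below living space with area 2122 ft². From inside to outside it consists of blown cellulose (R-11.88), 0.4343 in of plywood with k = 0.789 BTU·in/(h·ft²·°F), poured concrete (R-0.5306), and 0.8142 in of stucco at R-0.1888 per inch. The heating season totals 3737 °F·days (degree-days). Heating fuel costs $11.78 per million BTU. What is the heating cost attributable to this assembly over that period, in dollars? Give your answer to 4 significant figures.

0.4343/0.789 = 0.55044
0.8142 × 0.1888 = 0.15372
R_total = 11.88 + 0.55044 + 0.5306 + 0.15372 = 13.115 ft²·°F·h/BTU
E = A × HDD × 24 / R = 2122 × 3737 × 24 / 13.115 = 14512000 BTU
Cost = 14512000/10⁶ × 11.78 = $170.95

170.9 dollars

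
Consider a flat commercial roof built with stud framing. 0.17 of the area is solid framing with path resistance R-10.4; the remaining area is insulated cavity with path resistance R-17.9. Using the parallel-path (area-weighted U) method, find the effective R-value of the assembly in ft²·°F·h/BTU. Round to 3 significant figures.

15.9 ft²·°F·h/BTU

U_eff = 0.83/17.9 + 0.17/10.4 = 0.04637 + 0.01635 = 0.06271
R_eff = 1/U_eff = 15.95 ft²·°F·h/BTU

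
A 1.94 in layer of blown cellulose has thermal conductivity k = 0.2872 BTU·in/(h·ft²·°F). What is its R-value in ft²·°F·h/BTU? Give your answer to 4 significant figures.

6.755 ft²·°F·h/BTU

R = L/k = 1.94/0.2872 = 6.7549 ft²·°F·h/BTU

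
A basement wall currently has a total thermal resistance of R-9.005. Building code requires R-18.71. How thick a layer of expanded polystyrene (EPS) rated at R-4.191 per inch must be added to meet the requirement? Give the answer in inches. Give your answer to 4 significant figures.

2.316 in

ΔR = 18.71 − 9.005 = 9.705 ft²·°F·h/BTU
L = ΔR / (R/in) = 9.705/4.191 = 2.3157 in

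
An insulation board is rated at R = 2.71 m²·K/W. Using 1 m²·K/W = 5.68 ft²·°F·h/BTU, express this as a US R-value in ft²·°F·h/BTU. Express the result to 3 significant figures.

15.4 ft²·°F·h/BTU

R_US = 2.71 × 5.68 = 15.39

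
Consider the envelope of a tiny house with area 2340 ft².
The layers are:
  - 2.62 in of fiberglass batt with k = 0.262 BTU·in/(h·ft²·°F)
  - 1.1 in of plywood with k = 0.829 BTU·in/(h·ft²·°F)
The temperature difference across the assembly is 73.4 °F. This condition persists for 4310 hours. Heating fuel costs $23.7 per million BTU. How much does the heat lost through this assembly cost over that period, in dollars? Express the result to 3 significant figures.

2.62/0.262 = 10
1.1/0.829 = 1.327
R_total = 10 + 1.327 = 11.33 ft²·°F·h/BTU
Q = 2340 × 73.4 / 11.33 = 15160 BTU/h
E = 15160 × 4310 = 65350000 BTU
Cost = 65350000/10⁶ × 23.7 = $1549

1550 dollars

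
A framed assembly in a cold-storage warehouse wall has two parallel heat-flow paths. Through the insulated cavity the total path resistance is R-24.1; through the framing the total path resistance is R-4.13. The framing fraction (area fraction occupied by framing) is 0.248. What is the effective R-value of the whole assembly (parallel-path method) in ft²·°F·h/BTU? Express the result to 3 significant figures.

U_eff = 0.752/24.1 + 0.248/4.13 = 0.0312 + 0.06005 = 0.09125
R_eff = 1/U_eff = 10.96 ft²·°F·h/BTU

11.0 ft²·°F·h/BTU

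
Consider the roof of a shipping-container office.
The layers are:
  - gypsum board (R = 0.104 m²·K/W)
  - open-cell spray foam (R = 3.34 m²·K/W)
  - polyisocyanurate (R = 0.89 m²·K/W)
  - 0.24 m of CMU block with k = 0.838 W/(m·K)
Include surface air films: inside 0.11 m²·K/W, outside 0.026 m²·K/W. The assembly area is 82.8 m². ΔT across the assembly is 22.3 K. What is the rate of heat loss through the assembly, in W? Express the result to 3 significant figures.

0.24/0.838 = 0.2864
R_total = 0.11 + 0.104 + 3.34 + 0.89 + 0.2864 + 0.026 = 4.756 m²·K/W
Q = A·ΔT/R = 82.8 × 22.3 / 4.756 = 388.2 W

388 W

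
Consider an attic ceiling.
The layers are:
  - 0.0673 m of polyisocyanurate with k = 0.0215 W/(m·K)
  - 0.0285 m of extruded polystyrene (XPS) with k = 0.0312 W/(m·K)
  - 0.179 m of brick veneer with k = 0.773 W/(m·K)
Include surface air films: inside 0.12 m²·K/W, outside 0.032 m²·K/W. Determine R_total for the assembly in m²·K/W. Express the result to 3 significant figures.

0.0673/0.0215 = 3.13
0.0285/0.0312 = 0.9135
0.179/0.773 = 0.2316
R_total = 0.12 + 3.13 + 0.9135 + 0.2316 + 0.032 = 4.427 m²·K/W

4.43 m²·K/W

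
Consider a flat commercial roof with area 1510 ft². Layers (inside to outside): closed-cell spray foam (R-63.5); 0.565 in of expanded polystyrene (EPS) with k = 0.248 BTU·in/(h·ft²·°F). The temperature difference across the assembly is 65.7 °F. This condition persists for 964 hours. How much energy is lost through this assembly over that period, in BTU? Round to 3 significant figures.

1450000 BTU

0.565/0.248 = 2.278
R_total = 63.5 + 2.278 = 65.78 ft²·°F·h/BTU
Q = 1510 × 65.7 / 65.78 = 1508 BTU/h
E = 1508 × 964 = 1454000 BTU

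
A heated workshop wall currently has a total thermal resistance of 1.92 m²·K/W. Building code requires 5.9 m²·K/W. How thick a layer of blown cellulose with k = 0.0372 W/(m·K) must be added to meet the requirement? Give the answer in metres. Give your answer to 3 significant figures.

0.148 m

ΔR = 5.9 − 1.92 = 3.98 m²·K/W
L = ΔR × k = 3.98 × 0.0372 = 0.1481 m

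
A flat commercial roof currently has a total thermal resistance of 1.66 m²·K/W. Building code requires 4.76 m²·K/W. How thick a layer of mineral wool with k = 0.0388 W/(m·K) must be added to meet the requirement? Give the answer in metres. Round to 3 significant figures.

ΔR = 4.76 − 1.66 = 3.1 m²·K/W
L = ΔR × k = 3.1 × 0.0388 = 0.1203 m

0.120 m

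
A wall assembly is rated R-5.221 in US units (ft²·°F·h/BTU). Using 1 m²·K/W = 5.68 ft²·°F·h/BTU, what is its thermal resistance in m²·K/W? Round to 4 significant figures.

0.9192 m²·K/W

R_SI = 5.221/5.68 = 0.91919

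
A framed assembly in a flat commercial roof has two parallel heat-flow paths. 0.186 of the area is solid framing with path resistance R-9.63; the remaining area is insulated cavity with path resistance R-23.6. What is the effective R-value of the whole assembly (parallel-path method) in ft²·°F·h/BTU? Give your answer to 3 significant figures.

18.6 ft²·°F·h/BTU

U_eff = 0.814/23.6 + 0.186/9.63 = 0.03449 + 0.01931 = 0.05381
R_eff = 1/U_eff = 18.59 ft²·°F·h/BTU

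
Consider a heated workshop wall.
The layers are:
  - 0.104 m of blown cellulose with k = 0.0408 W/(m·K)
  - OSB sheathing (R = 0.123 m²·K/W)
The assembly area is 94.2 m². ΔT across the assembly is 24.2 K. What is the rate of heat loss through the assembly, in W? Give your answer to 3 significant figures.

853 W

0.104/0.0408 = 2.549
R_total = 2.549 + 0.123 = 2.672 m²·K/W
Q = A·ΔT/R = 94.2 × 24.2 / 2.672 = 853.2 W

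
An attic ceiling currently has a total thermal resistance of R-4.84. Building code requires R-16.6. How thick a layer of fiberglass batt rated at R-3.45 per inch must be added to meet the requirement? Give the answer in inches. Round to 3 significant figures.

ΔR = 16.6 − 4.84 = 11.76 ft²·°F·h/BTU
L = ΔR / (R/in) = 11.76/3.45 = 3.409 in

3.41 in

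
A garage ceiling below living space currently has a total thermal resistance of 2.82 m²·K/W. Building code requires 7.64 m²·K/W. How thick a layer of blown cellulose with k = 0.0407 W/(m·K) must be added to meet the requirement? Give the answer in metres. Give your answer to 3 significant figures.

ΔR = 7.64 − 2.82 = 4.82 m²·K/W
L = ΔR × k = 4.82 × 0.0407 = 0.1962 m

0.196 m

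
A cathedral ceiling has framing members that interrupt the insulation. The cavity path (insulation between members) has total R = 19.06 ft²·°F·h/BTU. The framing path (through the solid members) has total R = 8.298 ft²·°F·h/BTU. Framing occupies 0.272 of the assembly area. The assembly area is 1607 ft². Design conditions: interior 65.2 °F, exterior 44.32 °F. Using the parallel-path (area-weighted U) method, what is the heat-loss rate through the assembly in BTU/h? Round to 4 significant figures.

U_eff = 0.728/19.06 + 0.272/8.298 = 0.038195 + 0.032779 = 0.070974
R_eff = 1/U_eff = 14.09 ft²·°F·h/BTU
Q = 1607 × (65.2 − 44.32) / 14.09 = 2381.5 BTU/h

2381 BTU/h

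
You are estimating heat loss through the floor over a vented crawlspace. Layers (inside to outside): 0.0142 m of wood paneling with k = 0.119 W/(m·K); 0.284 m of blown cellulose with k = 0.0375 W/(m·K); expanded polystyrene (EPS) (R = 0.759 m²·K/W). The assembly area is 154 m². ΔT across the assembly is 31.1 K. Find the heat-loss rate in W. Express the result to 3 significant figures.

567 W

0.0142/0.119 = 0.1193
0.284/0.0375 = 7.573
R_total = 0.1193 + 7.573 + 0.759 = 8.452 m²·K/W
Q = A·ΔT/R = 154 × 31.1 / 8.452 = 566.7 W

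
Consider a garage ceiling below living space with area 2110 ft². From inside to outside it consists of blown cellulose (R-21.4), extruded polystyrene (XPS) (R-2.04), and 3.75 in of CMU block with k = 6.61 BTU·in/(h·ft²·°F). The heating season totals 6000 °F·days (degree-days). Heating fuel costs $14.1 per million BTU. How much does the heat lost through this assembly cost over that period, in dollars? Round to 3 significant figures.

3.75/6.61 = 0.5673
R_total = 21.4 + 2.04 + 0.5673 = 24.01 ft²·°F·h/BTU
E = A × HDD × 24 / R = 2110 × 6000 × 24 / 24.01 = 12660000 BTU
Cost = 12660000/10⁶ × 14.1 = $178.5

178 dollars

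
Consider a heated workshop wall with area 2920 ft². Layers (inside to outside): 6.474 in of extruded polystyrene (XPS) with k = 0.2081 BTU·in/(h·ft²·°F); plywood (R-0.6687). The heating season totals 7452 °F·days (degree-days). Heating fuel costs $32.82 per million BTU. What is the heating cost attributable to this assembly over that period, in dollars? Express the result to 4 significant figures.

6.474/0.2081 = 31.11
R_total = 31.11 + 0.6687 = 31.779 ft²·°F·h/BTU
E = A × HDD × 24 / R = 2920 × 7452 × 24 / 31.779 = 16434000 BTU
Cost = 16434000/10⁶ × 32.82 = $539.35

539.3 dollars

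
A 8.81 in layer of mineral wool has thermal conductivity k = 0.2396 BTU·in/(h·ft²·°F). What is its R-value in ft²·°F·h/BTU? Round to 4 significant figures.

36.77 ft²·°F·h/BTU

R = L/k = 8.81/0.2396 = 36.77 ft²·°F·h/BTU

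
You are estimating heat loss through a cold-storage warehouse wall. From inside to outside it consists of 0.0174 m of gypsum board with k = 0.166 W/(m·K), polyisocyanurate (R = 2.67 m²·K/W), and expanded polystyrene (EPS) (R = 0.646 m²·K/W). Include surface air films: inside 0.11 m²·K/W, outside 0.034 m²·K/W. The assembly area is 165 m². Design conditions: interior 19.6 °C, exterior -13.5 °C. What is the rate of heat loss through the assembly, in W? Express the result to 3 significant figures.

0.0174/0.166 = 0.1048
R_total = 0.11 + 0.1048 + 2.67 + 0.646 + 0.034 = 3.565 m²·K/W
Q = A·ΔT/R = 165 × (19.6 − (-13.5)) / 3.565 = 1532 W

1530 W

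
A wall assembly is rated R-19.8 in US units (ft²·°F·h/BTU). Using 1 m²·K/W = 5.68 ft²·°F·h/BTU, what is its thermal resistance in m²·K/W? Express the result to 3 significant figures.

R_SI = 19.8/5.68 = 3.486

3.49 m²·K/W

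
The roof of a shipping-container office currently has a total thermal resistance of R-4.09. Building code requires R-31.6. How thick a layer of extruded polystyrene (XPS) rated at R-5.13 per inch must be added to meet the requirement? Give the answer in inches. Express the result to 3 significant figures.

5.36 in

ΔR = 31.6 − 4.09 = 27.51 ft²·°F·h/BTU
L = ΔR / (R/in) = 27.51/5.13 = 5.363 in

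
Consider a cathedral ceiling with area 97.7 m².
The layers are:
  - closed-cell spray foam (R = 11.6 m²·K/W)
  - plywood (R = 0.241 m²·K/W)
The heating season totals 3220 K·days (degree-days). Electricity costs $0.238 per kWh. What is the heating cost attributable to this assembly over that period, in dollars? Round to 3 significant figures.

R_total = 11.6 + 0.241 = 11.84 m²·K/W
E = A × HDD × 24 / R / 1000 = 97.7 × 3220 × 24 / 11.84 / 1000 = 637.6 kWh
Cost = 637.6 × 0.238 = $151.8

152 dollars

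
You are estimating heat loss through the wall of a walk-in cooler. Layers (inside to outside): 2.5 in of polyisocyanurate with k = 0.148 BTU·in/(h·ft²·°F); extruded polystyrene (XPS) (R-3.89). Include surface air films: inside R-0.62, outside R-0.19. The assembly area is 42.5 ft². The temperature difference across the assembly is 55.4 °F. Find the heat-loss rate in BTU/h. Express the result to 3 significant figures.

109 BTU/h

2.5/0.148 = 16.89
R_total = 0.62 + 16.89 + 3.89 + 0.19 = 21.59 ft²·°F·h/BTU
Q = A·ΔT/R = 42.5 × 55.4 / 21.59 = 109 BTU/h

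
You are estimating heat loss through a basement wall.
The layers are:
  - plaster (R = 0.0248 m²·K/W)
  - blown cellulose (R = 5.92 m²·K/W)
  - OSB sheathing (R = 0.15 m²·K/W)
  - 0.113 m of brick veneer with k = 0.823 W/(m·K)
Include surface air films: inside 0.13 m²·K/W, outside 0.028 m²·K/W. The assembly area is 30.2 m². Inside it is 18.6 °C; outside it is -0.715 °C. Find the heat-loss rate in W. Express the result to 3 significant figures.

91.3 W

0.113/0.823 = 0.1373
R_total = 0.13 + 0.0248 + 5.92 + 0.15 + 0.1373 + 0.028 = 6.39 m²·K/W
Q = A·ΔT/R = 30.2 × (18.6 − (-0.715)) / 6.39 = 91.28 W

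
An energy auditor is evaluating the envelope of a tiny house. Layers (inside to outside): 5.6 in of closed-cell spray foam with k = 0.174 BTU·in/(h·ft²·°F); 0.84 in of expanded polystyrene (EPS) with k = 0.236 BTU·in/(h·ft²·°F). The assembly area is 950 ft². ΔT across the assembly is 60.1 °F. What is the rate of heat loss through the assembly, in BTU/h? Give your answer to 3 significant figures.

1600 BTU/h

5.6/0.174 = 32.18
0.84/0.236 = 3.559
R_total = 32.18 + 3.559 = 35.74 ft²·°F·h/BTU
Q = A·ΔT/R = 950 × 60.1 / 35.74 = 1597 BTU/h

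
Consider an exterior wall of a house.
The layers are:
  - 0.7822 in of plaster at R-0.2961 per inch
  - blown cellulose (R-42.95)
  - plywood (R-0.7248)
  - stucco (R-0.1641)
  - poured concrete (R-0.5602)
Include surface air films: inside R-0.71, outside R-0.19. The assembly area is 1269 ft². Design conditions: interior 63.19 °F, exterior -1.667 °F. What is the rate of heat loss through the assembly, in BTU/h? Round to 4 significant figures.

1808 BTU/h

0.7822 × 0.2961 = 0.23161
R_total = 0.71 + 0.23161 + 42.95 + 0.7248 + 0.1641 + 0.5602 + 0.19 = 45.531 ft²·°F·h/BTU
Q = A·ΔT/R = 1269 × (63.19 − (-1.667)) / 45.531 = 1807.6 BTU/h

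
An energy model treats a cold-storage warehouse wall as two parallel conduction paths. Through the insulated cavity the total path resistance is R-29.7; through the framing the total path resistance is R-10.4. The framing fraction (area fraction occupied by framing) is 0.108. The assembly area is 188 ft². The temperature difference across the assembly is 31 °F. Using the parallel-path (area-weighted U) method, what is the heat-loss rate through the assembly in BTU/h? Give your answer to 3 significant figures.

U_eff = 0.892/29.7 + 0.108/10.4 = 0.03003 + 0.01038 = 0.04042
R_eff = 1/U_eff = 24.74 ft²·°F·h/BTU
Q = 188 × 31 / 24.74 = 235.6 BTU/h

236 BTU/h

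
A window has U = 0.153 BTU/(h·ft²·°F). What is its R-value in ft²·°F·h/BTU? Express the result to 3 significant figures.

6.54 ft²·°F·h/BTU

R = 1/U = 1/0.153 = 6.536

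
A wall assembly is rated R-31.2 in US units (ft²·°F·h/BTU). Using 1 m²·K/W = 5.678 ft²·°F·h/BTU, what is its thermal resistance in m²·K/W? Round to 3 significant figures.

5.49 m²·K/W

R_SI = 31.2/5.678 = 5.495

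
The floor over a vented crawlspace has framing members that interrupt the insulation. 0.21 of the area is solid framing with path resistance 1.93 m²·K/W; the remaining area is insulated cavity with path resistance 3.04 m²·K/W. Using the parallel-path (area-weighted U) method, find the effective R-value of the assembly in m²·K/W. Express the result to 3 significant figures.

U_eff = 0.79/3.04 + 0.21/1.93 = 0.2599 + 0.1088 = 0.3687
R_eff = 1/U_eff = 2.712 m²·K/W

2.71 m²·K/W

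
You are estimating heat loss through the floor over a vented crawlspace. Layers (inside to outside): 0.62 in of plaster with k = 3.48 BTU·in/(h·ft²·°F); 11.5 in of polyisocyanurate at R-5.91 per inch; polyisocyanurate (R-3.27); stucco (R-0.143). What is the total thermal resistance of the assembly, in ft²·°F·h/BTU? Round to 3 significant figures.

71.6 ft²·°F·h/BTU

0.62/3.48 = 0.1782
11.5 × 5.91 = 67.97
R_total = 0.1782 + 67.97 + 3.27 + 0.143 = 71.56 ft²·°F·h/BTU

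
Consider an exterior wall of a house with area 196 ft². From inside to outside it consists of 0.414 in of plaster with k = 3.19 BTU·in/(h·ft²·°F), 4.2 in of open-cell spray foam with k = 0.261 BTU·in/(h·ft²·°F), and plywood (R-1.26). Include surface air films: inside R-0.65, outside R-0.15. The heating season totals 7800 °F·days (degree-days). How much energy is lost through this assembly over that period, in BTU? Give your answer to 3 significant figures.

0.414/3.19 = 0.1298
4.2/0.261 = 16.09
R_total = 0.65 + 0.1298 + 16.09 + 1.26 + 0.15 = 18.28 ft²·°F·h/BTU
E = A × HDD × 24 / R = 196 × 7800 × 24 / 18.28 = 2007000 BTU

2010000 BTU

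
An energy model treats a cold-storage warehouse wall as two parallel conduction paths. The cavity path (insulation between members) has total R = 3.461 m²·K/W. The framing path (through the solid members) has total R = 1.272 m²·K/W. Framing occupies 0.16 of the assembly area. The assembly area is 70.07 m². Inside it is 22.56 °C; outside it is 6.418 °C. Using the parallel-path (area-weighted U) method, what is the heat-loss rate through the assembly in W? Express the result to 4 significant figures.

416.8 W

U_eff = 0.84/3.461 + 0.16/1.272 = 0.2427 + 0.12579 = 0.36849
R_eff = 1/U_eff = 2.7138 m²·K/W
Q = 70.07 × (22.56 − 6.418) / 2.7138 = 416.79 W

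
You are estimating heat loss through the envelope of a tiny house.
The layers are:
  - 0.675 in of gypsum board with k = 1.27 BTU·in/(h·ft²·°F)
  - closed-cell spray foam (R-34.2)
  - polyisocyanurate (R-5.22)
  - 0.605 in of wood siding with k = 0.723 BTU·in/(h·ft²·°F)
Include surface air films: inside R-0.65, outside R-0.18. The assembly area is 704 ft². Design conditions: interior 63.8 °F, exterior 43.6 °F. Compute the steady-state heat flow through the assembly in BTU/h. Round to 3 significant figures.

0.675/1.27 = 0.5315
0.605/0.723 = 0.8368
R_total = 0.65 + 0.5315 + 34.2 + 5.22 + 0.8368 + 0.18 = 41.62 ft²·°F·h/BTU
Q = A·ΔT/R = 704 × (63.8 − 43.6) / 41.62 = 341.7 BTU/h

342 BTU/h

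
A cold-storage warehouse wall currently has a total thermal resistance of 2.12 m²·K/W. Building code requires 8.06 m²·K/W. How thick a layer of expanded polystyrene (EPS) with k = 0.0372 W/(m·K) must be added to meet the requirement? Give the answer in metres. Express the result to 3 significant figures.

ΔR = 8.06 − 2.12 = 5.94 m²·K/W
L = ΔR × k = 5.94 × 0.0372 = 0.221 m

0.221 m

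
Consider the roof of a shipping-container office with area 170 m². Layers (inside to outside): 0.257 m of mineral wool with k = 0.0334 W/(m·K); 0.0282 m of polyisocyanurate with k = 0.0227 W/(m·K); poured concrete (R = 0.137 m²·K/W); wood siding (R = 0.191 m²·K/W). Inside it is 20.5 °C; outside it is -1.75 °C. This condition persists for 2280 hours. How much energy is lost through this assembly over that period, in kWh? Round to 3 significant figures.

931 kWh

0.257/0.0334 = 7.695
0.0282/0.0227 = 1.242
R_total = 7.695 + 1.242 + 0.137 + 0.191 = 9.265 m²·K/W
Q = 170 × (20.5 − (-1.75)) / 9.265 = 408.3 W
E = 408.3 W × 2280 h / 1000 = 930.8 kWh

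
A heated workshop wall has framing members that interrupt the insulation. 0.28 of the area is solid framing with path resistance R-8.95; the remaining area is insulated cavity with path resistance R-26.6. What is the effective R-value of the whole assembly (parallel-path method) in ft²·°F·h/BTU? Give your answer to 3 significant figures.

U_eff = 0.72/26.6 + 0.28/8.95 = 0.02707 + 0.03128 = 0.05835
R_eff = 1/U_eff = 17.14 ft²·°F·h/BTU

17.1 ft²·°F·h/BTU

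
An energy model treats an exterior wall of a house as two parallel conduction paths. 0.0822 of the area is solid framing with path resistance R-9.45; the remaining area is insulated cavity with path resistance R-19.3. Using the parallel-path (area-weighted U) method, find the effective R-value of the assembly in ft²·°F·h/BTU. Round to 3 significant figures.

U_eff = 0.9178/19.3 + 0.0822/9.45 = 0.04755 + 0.008698 = 0.05625
R_eff = 1/U_eff = 17.78 ft²·°F·h/BTU

17.8 ft²·°F·h/BTU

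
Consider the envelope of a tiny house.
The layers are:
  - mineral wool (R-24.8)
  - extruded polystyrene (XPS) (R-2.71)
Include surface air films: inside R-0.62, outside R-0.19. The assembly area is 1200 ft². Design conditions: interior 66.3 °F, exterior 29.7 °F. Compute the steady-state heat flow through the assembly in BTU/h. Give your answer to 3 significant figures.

R_total = 0.62 + 24.8 + 2.71 + 0.19 = 28.32 ft²·°F·h/BTU
Q = A·ΔT/R = 1200 × (66.3 − 29.7) / 28.32 = 1551 BTU/h

1550 BTU/h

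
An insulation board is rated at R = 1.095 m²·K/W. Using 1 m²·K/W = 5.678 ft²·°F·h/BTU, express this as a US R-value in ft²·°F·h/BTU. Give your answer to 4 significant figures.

R_US = 1.095 × 5.678 = 6.2174

6.217 ft²·°F·h/BTU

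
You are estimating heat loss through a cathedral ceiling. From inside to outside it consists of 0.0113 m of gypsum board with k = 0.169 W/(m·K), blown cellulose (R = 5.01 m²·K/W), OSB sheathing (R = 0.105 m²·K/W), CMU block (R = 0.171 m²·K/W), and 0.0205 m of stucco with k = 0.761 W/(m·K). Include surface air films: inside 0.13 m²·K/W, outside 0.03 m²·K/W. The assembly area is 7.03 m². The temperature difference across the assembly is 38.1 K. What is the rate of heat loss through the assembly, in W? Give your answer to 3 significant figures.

0.0113/0.169 = 0.06686
0.0205/0.761 = 0.02694
R_total = 0.13 + 0.06686 + 5.01 + 0.105 + 0.171 + 0.02694 + 0.03 = 5.54 m²·K/W
Q = A·ΔT/R = 7.03 × 38.1 / 5.54 = 48.35 W

48.3 W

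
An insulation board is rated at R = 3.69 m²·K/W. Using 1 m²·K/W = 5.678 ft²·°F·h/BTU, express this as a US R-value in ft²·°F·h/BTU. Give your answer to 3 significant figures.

R_US = 3.69 × 5.678 = 20.95

21.0 ft²·°F·h/BTU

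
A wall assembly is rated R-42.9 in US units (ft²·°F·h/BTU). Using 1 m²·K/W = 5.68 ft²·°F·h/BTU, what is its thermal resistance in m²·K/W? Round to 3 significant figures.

R_SI = 42.9/5.68 = 7.553

7.55 m²·K/W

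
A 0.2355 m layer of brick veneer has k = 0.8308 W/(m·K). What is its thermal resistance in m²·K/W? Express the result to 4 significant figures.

R = L/k = 0.2355/0.8308 = 0.28346 m²·K/W

0.2835 m²·K/W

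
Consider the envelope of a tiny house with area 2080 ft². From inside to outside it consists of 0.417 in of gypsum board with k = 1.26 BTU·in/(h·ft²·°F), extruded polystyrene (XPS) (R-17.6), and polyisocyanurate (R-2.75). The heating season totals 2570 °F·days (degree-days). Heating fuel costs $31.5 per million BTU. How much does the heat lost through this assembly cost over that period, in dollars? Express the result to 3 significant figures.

0.417/1.26 = 0.331
R_total = 0.331 + 17.6 + 2.75 = 20.68 ft²·°F·h/BTU
E = A × HDD × 24 / R = 2080 × 2570 × 24 / 20.68 = 6204000 BTU
Cost = 6204000/10⁶ × 31.5 = $195.4

195 dollars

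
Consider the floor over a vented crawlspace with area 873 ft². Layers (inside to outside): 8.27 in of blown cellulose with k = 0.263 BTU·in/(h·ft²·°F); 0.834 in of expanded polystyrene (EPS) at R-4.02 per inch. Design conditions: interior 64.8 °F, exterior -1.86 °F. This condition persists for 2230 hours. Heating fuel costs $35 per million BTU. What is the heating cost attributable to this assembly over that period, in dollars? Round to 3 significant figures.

131 dollars

8.27/0.263 = 31.44
0.834 × 4.02 = 3.353
R_total = 31.44 + 3.353 = 34.8 ft²·°F·h/BTU
Q = 873 × (64.8 − (-1.86)) / 34.8 = 1672 BTU/h
E = 1672 × 2230 = 3729000 BTU
Cost = 3729000/10⁶ × 35 = $130.5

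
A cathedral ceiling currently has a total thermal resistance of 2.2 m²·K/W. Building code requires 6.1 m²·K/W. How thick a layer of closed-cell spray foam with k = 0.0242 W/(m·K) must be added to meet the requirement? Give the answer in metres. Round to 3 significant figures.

ΔR = 6.1 − 2.2 = 3.9 m²·K/W
L = ΔR × k = 3.9 × 0.0242 = 0.09438 m

0.0944 m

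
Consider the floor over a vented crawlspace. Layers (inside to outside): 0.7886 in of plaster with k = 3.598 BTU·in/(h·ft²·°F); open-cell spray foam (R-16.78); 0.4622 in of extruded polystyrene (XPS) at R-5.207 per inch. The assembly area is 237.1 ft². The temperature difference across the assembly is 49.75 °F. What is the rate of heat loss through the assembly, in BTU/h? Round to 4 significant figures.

0.7886/3.598 = 0.21918
0.4622 × 5.207 = 2.4067
R_total = 0.21918 + 16.78 + 2.4067 = 19.406 ft²·°F·h/BTU
Q = A·ΔT/R = 237.1 × 49.75 / 19.406 = 607.84 BTU/h

607.8 BTU/h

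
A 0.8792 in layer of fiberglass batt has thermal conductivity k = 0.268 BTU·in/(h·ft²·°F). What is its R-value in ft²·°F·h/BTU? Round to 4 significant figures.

R = L/k = 0.8792/0.268 = 3.2806 ft²·°F·h/BTU

3.281 ft²·°F·h/BTU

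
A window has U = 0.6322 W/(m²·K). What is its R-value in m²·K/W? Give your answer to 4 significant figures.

1.582 m²·K/W

R = 1/U = 1/0.6322 = 1.5818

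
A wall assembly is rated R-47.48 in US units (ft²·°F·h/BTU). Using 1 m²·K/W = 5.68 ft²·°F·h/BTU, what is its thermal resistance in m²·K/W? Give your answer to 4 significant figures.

R_SI = 47.48/5.68 = 8.3592

8.359 m²·K/W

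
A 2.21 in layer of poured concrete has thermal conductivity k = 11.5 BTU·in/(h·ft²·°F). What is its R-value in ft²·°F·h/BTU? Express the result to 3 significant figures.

0.192 ft²·°F·h/BTU

R = L/k = 2.21/11.5 = 0.1922 ft²·°F·h/BTU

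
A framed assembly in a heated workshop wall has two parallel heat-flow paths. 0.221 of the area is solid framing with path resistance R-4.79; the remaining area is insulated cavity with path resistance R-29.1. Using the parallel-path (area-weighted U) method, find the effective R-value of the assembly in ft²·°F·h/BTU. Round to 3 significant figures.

U_eff = 0.779/29.1 + 0.221/4.79 = 0.02677 + 0.04614 = 0.07291
R_eff = 1/U_eff = 13.72 ft²·°F·h/BTU

13.7 ft²·°F·h/BTU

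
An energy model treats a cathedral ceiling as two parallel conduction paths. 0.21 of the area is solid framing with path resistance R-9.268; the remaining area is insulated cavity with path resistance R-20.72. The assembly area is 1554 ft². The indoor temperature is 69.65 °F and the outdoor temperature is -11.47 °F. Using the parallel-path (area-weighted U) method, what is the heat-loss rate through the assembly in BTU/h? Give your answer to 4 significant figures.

7663 BTU/h

U_eff = 0.79/20.72 + 0.21/9.268 = 0.038127 + 0.022659 = 0.060786
R_eff = 1/U_eff = 16.451 ft²·°F·h/BTU
Q = 1554 × (69.65 − (-11.47)) / 16.451 = 7662.7 BTU/h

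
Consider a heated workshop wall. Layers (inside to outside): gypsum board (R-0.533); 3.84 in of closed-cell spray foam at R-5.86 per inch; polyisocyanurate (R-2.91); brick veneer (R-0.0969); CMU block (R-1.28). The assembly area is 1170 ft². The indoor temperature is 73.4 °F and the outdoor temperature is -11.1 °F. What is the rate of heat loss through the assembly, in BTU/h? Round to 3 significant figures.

3.84 × 5.86 = 22.5
R_total = 0.533 + 22.5 + 2.91 + 0.0969 + 1.28 = 27.32 ft²·°F·h/BTU
Q = A·ΔT/R = 1170 × (73.4 − (-11.1)) / 27.32 = 3618 BTU/h

3620 BTU/h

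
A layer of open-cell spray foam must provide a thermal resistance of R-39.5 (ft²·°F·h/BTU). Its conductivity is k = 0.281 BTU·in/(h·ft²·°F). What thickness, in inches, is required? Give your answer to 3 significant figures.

L = R × k = 39.5 × 0.281 = 11.1 in

11.1 in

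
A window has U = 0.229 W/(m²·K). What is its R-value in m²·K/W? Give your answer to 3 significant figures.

R = 1/U = 1/0.229 = 4.367

4.37 m²·K/W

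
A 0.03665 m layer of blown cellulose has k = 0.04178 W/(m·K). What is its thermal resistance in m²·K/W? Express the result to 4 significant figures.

R = L/k = 0.03665/0.04178 = 0.87721 m²·K/W

0.8772 m²·K/W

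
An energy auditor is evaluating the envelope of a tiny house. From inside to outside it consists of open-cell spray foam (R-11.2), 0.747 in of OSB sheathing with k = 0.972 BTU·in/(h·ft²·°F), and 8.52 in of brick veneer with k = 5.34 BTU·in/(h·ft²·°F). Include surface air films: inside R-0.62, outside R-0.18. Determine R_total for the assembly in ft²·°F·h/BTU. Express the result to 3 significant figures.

0.747/0.972 = 0.7685
8.52/5.34 = 1.596
R_total = 0.62 + 11.2 + 0.7685 + 1.596 + 0.18 = 14.36 ft²·°F·h/BTU

14.4 ft²·°F·h/BTU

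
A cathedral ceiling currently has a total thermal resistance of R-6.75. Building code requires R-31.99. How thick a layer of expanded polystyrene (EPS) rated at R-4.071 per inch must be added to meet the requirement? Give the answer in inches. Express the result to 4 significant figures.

6.200 in

ΔR = 31.99 − 6.75 = 25.24 ft²·°F·h/BTU
L = ΔR / (R/in) = 25.24/4.071 = 6.2 in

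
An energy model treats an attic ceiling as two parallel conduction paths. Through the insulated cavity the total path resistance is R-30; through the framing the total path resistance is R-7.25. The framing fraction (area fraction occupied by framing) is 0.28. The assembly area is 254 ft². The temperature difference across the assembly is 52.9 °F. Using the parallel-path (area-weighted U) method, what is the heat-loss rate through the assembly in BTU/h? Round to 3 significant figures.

U_eff = 0.72/30 + 0.28/7.25 = 0.024 + 0.03862 = 0.06262
R_eff = 1/U_eff = 15.97 ft²·°F·h/BTU
Q = 254 × 52.9 / 15.97 = 841.4 BTU/h

841 BTU/h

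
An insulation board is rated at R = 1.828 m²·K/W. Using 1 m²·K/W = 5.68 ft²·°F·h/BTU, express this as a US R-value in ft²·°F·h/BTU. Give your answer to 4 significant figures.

R_US = 1.828 × 5.68 = 10.383

10.38 ft²·°F·h/BTU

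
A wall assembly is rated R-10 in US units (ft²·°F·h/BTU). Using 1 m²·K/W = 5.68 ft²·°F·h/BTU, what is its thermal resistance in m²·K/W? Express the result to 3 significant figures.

1.76 m²·K/W

R_SI = 10/5.68 = 1.761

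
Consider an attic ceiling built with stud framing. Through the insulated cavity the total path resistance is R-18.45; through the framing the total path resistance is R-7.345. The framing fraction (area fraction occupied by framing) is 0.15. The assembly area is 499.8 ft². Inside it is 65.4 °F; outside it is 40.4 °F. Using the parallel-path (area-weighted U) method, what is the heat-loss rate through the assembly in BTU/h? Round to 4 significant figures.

830.8 BTU/h

U_eff = 0.85/18.45 + 0.15/7.345 = 0.04607 + 0.020422 = 0.066493
R_eff = 1/U_eff = 15.039 ft²·°F·h/BTU
Q = 499.8 × (65.4 − 40.4) / 15.039 = 830.82 BTU/h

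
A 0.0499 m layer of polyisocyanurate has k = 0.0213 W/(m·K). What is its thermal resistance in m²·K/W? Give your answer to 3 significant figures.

2.34 m²·K/W

R = L/k = 0.0499/0.0213 = 2.343 m²·K/W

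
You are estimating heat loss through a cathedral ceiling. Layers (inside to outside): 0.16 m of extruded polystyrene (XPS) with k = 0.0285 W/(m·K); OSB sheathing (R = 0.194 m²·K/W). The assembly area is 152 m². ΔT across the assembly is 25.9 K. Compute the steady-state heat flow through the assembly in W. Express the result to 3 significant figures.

678 W

0.16/0.0285 = 5.614
R_total = 5.614 + 0.194 = 5.808 m²·K/W
Q = A·ΔT/R = 152 × 25.9 / 5.808 = 677.8 W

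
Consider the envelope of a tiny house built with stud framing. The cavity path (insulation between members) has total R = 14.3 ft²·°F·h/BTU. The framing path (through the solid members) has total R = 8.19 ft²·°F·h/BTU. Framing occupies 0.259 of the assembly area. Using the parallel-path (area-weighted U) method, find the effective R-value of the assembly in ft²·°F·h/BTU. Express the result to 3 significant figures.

12.0 ft²·°F·h/BTU

U_eff = 0.741/14.3 + 0.259/8.19 = 0.05182 + 0.03162 = 0.08344
R_eff = 1/U_eff = 11.98 ft²·°F·h/BTU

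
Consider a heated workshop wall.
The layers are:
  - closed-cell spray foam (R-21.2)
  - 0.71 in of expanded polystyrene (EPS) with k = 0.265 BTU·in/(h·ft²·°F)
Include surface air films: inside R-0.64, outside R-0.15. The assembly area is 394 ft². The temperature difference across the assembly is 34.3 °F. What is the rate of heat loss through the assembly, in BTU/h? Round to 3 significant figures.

548 BTU/h

0.71/0.265 = 2.679
R_total = 0.64 + 21.2 + 2.679 + 0.15 = 24.67 ft²·°F·h/BTU
Q = A·ΔT/R = 394 × 34.3 / 24.67 = 547.8 BTU/h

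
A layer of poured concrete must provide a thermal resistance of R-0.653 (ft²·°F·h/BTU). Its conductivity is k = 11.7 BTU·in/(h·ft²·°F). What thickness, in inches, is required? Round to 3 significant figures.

7.64 in

L = R × k = 0.653 × 11.7 = 7.64 in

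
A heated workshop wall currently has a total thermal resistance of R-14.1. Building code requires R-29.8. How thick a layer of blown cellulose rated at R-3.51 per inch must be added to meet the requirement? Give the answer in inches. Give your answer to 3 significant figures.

4.47 in

ΔR = 29.8 − 14.1 = 15.7 ft²·°F·h/BTU
L = ΔR / (R/in) = 15.7/3.51 = 4.473 in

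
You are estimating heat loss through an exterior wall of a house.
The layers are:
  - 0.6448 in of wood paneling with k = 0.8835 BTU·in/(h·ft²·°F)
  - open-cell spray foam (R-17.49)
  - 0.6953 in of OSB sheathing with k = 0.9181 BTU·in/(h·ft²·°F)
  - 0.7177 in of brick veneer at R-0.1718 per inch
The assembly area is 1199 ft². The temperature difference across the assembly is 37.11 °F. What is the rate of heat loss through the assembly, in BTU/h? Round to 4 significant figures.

2330 BTU/h

0.6448/0.8835 = 0.72982
0.6953/0.9181 = 0.75732
0.7177 × 0.1718 = 0.1233
R_total = 0.72982 + 17.49 + 0.75732 + 0.1233 = 19.1 ft²·°F·h/BTU
Q = A·ΔT/R = 1199 × 37.11 / 19.1 = 2329.5 BTU/h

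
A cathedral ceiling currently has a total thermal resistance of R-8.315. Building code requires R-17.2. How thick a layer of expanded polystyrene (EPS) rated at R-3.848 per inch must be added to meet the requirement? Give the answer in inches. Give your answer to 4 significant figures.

2.309 in

ΔR = 17.2 − 8.315 = 8.885 ft²·°F·h/BTU
L = ΔR / (R/in) = 8.885/3.848 = 2.309 in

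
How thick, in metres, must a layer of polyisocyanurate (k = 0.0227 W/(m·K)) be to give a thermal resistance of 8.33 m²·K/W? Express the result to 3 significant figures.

0.189 m

L = R·k = 8.33 × 0.0227 = 0.1891 m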